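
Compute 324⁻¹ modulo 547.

130

547 = 1×324 + 223
324 = 1×223 + 101
223 = 2×101 + 21
101 = 4×21 + 17
21 = 1×17 + 4
17 = 4×4 + 1
4 = 4×1 + 0
gcd(324, 547) = 1, so the inverse exists.
Back-substitute for 1:
1 = 1×17 − 4×4
  = −4×21 + 5×17
  = 5×101 − 24×21
  = −24×223 + 53×101
  = 53×324 − 77×223
  = −77×547 + 130×324
So 324⁻¹ ≡ 130 (mod 547).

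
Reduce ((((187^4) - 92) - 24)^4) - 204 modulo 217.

64

(187)^4 ≡ 156 (mod 217)
156 - 92 = 64
64 - 24 = 40
(40)^4 ≡ 51 (mod 217)
51 - 204 = -153 ≡ 64 (mod 217)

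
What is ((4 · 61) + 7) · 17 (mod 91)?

81

4 · 61 = 244 ≡ 62 (mod 91)
62 + 7 = 69
69 · 17 = 1173 ≡ 81 (mod 91)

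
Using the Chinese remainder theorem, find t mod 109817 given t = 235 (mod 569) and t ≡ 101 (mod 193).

29823

569⁻¹ mod 193: 569×135 ≡ 1 (mod 193), so 569⁻¹ ≡ 135.
t = 235 + 569×((101 − 235)×135 mod 193) = 235 + 569×52 = 29823.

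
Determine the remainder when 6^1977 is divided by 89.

1977 in binary is 11110111001, i.e. 1977 = 1024 + 512 + 256 + 128 + 32 + 16 + 8 + 1.
6^1 ≡ 6 (mod 89)
6^2 ≡ 6^2 = 36 (mod 89)
6^4 ≡ 36^2 = 1296 ≡ 50 (mod 89)
6^8 ≡ 50^2 = 2500 ≡ 8 (mod 89)
6^16 ≡ 8^2 = 64 (mod 89)
6^32 ≡ 64^2 = 4096 ≡ 2 (mod 89)
6^64 ≡ 2^2 = 4 (mod 89)
6^128 ≡ 4^2 = 16 (mod 89)
6^256 ≡ 16^2 = 256 ≡ 78 (mod 89)
6^512 ≡ 78^2 = 6084 ≡ 32 (mod 89)
6^1024 ≡ 32^2 = 1024 ≡ 45 (mod 89)
6^1977 = 6^1024 * 6^512 * 6^256 * 6^128 * 6^32 * 6^16 * 6^8 * 6^1 ≡ 45 * 32 * 78 * 16 * 2 * 64 * 8 * 6 (mod 89).
Accumulate the product:
45 * 32 = 1440 ≡ 16
16 * 78 = 1248 ≡ 2
2 * 16 = 32
32 * 2 = 64
64 * 64 = 4096 ≡ 2
2 * 8 = 16
16 * 6 = 96 ≡ 7

7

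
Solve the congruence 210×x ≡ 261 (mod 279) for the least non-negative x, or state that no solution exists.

69

gcd(210, 279) = 3, and 3 | 261, so solutions exist.
Divide through by 3: 70×x mod 93 = 87.
70⁻¹ ≡ 4 (mod 93).
x ≡ 4×87 ≡ 69 (mod 93).
The smallest non-negative solution is x = 69.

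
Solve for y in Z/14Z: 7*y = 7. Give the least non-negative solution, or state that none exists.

gcd(7, 14) = 7, and 7 | 7, so solutions exist.
Divide through by 7: 1*y ≡ 1 mod 2.
1⁻¹ ≡ 1 (mod 2).
y ≡ 1*1 ≡ 1 (mod 2).
The smallest non-negative solution is y = 1.

1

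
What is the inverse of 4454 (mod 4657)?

4267

4657 = 1·4454 + 203
4454 = 21·203 + 191
203 = 1·191 + 12
191 = 15·12 + 11
12 = 1·11 + 1
11 = 11·1 + 0
gcd(4454, 4657) = 1, so the inverse exists.
Bézout: 1 = 373·4657 − 390·4454.
So 4454⁻¹ ≡ −390 ≡ 4267 (mod 4657).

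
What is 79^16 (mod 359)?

233

By square-and-multiply:
79^1 ≡ 79 (mod 359)
79^2 ≡ 79^2 = 6241 ≡ 138 (mod 359)
79^4 ≡ 138^2 = 19044 ≡ 17 (mod 359)
79^8 ≡ 17^2 = 289 (mod 359)
79^16 ≡ 289^2 = 83521 ≡ 233 (mod 359)
So 79^16 ≡ 233 (mod 359).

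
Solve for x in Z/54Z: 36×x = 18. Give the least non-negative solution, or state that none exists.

2

gcd(36, 54) = 18, and 18 | 18, so solutions exist.
Divide through by 18: 2×x = 1 (mod 3).
2⁻¹ ≡ 2 (mod 3).
x ≡ 2×1 ≡ 2 (mod 3).
The smallest non-negative solution is x = 2.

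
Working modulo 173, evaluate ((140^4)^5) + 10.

1

(140)^4 ≡ 6 (mod 173)
(6)^5 ≡ 164 (mod 173)
164 + 10 = 174 ≡ 1 (mod 173)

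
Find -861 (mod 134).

77

-861 = -7*134 + 77, so -861 ≡ 77 (mod 134).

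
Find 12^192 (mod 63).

36

192 in binary is 11000000, i.e. 192 = 128 + 64.
12^1 ≡ 12 (mod 63)
12^2 ≡ 12^2 = 144 ≡ 18 (mod 63)
12^4 ≡ 18^2 = 324 ≡ 9 (mod 63)
12^8 ≡ 9^2 = 81 ≡ 18 (mod 63)
12^16 ≡ 18^2 = 324 ≡ 9 (mod 63)
12^32 ≡ 9^2 = 81 ≡ 18 (mod 63)
12^64 ≡ 18^2 = 324 ≡ 9 (mod 63)
12^128 ≡ 9^2 = 81 ≡ 18 (mod 63)
12^192 = 12^128 · 12^64 ≡ 18 · 9 (mod 63).
18 · 9 = 162 ≡ 36 (mod 63).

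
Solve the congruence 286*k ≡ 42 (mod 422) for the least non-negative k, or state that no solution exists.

gcd(286, 422) = 2, and 2 | 42, so solutions exist.
Divide through by 2: 143*k = 21 (mod 211).
143⁻¹ ≡ 121 (mod 211).
k ≡ 121*21 ≡ 9 (mod 211).
The smallest non-negative solution is k = 9.

9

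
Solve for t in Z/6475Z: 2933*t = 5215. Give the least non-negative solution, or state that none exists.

355

gcd(2933, 6475) = 7, and 7 | 5215, so solutions exist.
Divide through by 7: 419*t ≡ 745 (mod 925).
419⁻¹ ≡ 404 (mod 925).
t ≡ 404*745 ≡ 355 (mod 925).
The smallest non-negative solution is t = 355.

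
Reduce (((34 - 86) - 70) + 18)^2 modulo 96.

64

34 - 86 = -52 ≡ 44 (mod 96)
44 - 70 = -26 ≡ 70 (mod 96)
70 + 18 = 88
(88)^2 ≡ 64 (mod 96)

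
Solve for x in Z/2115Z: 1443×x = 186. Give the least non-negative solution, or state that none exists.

gcd(1443, 2115) = 3, and 3 | 186, so solutions exist.
Divide through by 3: 481×x mod 705 = 62.
481⁻¹ ≡ 406 (mod 705).
x ≡ 406×62 ≡ 497 (mod 705).
The smallest non-negative solution is x = 497.

497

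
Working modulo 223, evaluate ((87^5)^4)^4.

(87)^5 ≡ 208 (mod 223)
(208)^4 ≡ 4 (mod 223)
(4)^4 ≡ 33 (mod 223)

33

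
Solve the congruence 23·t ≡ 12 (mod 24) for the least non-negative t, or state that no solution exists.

gcd(23, 24) = 1, so a unique solution mod 24 exists.
23⁻¹ ≡ 23 (mod 24).
t ≡ 23·12 ≡ 12 (mod 24).

12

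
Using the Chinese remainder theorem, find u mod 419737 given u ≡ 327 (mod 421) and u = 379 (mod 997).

73160

421⁻¹ mod 997: 421×521 ≡ 1 (mod 997), so 421⁻¹ ≡ 521.
u = 327 + 421×((379 − 327)×521 mod 997) = 327 + 421×173 = 73160.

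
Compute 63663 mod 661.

63663 = 96×661 + 207, so 63663 ≡ 207 (mod 661).

207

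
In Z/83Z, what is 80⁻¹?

55

By the extended Euclidean algorithm:
83 = 1·80 + 3
80 = 26·3 + 2
3 = 1·2 + 1
2 = 2·1 + 0
gcd(80, 83) = 1, so the inverse exists.
Back-substitute for 1:
1 = 1·3 − 1·2
  = −1·80 + 27·3
  = 27·83 − 28·80
So 80⁻¹ ≡ −28 ≡ 55 (mod 83).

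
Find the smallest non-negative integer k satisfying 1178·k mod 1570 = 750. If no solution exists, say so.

gcd(1178, 1570) = 2, and 2 | 750, so solutions exist.
Divide through by 2: 589·k = 375 (mod 785).
589⁻¹ ≡ 4 (mod 785).
k ≡ 4·375 ≡ 715 (mod 785).
The smallest non-negative solution is k = 715.

715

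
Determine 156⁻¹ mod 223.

213

223 = 1·156 + 67
156 = 2·67 + 22
67 = 3·22 + 1
22 = 22·1 + 0
gcd(156, 223) = 1, so the inverse exists.
Back-substitute for 1:
1 = 1·67 − 3·22
  = −3·156 + 7·67
  = 7·223 − 10·156
So 156⁻¹ ≡ −10 ≡ 213 (mod 223).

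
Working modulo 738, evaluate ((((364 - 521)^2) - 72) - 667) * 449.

642

364 - 521 = -157 ≡ 581 (mod 738)
(581)^2 ≡ 295 (mod 738)
295 - 72 = 223
223 - 667 = -444 ≡ 294 (mod 738)
294 * 449 = 132006 ≡ 642 (mod 738)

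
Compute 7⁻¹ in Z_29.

25

29 = 4·7 + 1
7 = 7·1 + 0
gcd(7, 29) = 1, so the inverse exists.
Back-substitute for 1:
1 = 1·29 − 4·7
So 7⁻¹ ≡ −4 ≡ 25 (mod 29).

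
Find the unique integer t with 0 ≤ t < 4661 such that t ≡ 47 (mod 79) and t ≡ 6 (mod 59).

4313

79⁻¹ mod 59: 79×3 ≡ 1 (mod 59), so 79⁻¹ ≡ 3.
t = 47 + 79×((6 − 47)×3 mod 59) = 47 + 79×54 = 4313.
Check: 4313 mod 79 = 47, 4313 mod 59 = 6. ✓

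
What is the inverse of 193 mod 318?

318 = 1×193 + 125
193 = 1×125 + 68
125 = 1×68 + 57
68 = 1×57 + 11
57 = 5×11 + 2
11 = 5×2 + 1
2 = 2×1 + 0
gcd(193, 318) = 1, so the inverse exists.
Back-substitute for 1:
1 = 1×11 − 5×2
  = −5×57 + 26×11
  = 26×68 − 31×57
  = −31×125 + 57×68
  = 57×193 − 88×125
  = −88×318 + 145×193
So 193⁻¹ ≡ 145 (mod 318).

145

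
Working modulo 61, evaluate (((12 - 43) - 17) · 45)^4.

42

12 - 43 = -31 ≡ 30 (mod 61)
30 - 17 = 13
13 · 45 = 585 ≡ 36 (mod 61)
(36)^4 ≡ 42 (mod 61)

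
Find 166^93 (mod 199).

Using repeated squaring:
166^1 ≡ 166 (mod 199)
166^2 ≡ 166^2 = 27556 ≡ 94 (mod 199)
166^4 ≡ 94^2 = 8836 ≡ 80 (mod 199)
166^8 ≡ 80^2 = 6400 ≡ 32 (mod 199)
166^16 ≡ 32^2 = 1024 ≡ 29 (mod 199)
166^32 ≡ 29^2 = 841 ≡ 45 (mod 199)
166^64 ≡ 45^2 = 2025 ≡ 35 (mod 199)
166^93 = 166^64 * 166^16 * 166^8 * 166^4 * 166^1 ≡ 35 * 29 * 32 * 80 * 166 (mod 199).
Accumulate the product:
35 * 29 = 1015 ≡ 20
20 * 32 = 640 ≡ 43
43 * 80 = 3440 ≡ 57
57 * 166 = 9462 ≡ 109

109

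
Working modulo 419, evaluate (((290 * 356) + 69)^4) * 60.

290 * 356 = 103240 ≡ 166 (mod 419)
166 + 69 = 235
(235)^4 ≡ 185 (mod 419)
185 * 60 = 11100 ≡ 206 (mod 419)

206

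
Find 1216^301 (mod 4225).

Compute successive squares:
301 in binary is 100101101, i.e. 301 = 256 + 32 + 8 + 4 + 1.
1216^1 ≡ 1216 (mod 4225)
1216^2 ≡ 1216^2 = 1478656 ≡ 4131 (mod 4225)
1216^4 ≡ 4131^2 = 17065161 ≡ 386 (mod 4225)
1216^8 ≡ 386^2 = 148996 ≡ 1121 (mod 4225)
1216^16 ≡ 1121^2 = 1256641 ≡ 1816 (mod 4225)
1216^32 ≡ 1816^2 = 3297856 ≡ 2356 (mod 4225)
1216^64 ≡ 2356^2 = 5550736 ≡ 3311 (mod 4225)
1216^128 ≡ 3311^2 = 10962721 ≡ 3071 (mod 4225)
1216^256 ≡ 3071^2 = 9431041 ≡ 841 (mod 4225)
1216^301 = 1216^256 × 1216^32 × 1216^8 × 1216^4 × 1216^1 ≡ 841 × 2356 × 1121 × 386 × 1216 (mod 4225).
Accumulate the product:
841 × 2356 = 1981396 ≡ 4096
4096 × 1121 = 4591616 ≡ 3266
3266 × 386 = 1260676 ≡ 1626
1626 × 1216 = 1977216 ≡ 4141

4141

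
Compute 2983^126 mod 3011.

1547

Compute successive squares:
126 in binary is 1111110, i.e. 126 = 64 + 32 + 16 + 8 + 4 + 2.
2983^1 ≡ 2983 (mod 3011)
2983^2 ≡ 2983^2 = 8898289 ≡ 784 (mod 3011)
2983^4 ≡ 784^2 = 614656 ≡ 412 (mod 3011)
2983^8 ≡ 412^2 = 169744 ≡ 1128 (mod 3011)
2983^16 ≡ 1128^2 = 1272384 ≡ 1742 (mod 3011)
2983^32 ≡ 1742^2 = 3034564 ≡ 2487 (mod 3011)
2983^64 ≡ 2487^2 = 6185169 ≡ 575 (mod 3011)
2983^126 = 2983^64 · 2983^32 · 2983^16 · 2983^8 · 2983^4 · 2983^2 ≡ 575 · 2487 · 1742 · 1128 · 412 · 784 (mod 3011).
Accumulate the product:
575 · 2487 = 1430025 ≡ 2811
2811 · 1742 = 4896762 ≡ 876
876 · 1128 = 988128 ≡ 520
520 · 412 = 214240 ≡ 459
459 · 784 = 359856 ≡ 1547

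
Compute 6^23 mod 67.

23 in binary is 10111, i.e. 23 = 16 + 4 + 2 + 1.
6^1 ≡ 6 (mod 67)
6^2 ≡ 6^2 = 36 (mod 67)
6^4 ≡ 36^2 = 1296 ≡ 23 (mod 67)
6^8 ≡ 23^2 = 529 ≡ 60 (mod 67)
6^16 ≡ 60^2 = 3600 ≡ 49 (mod 67)
6^23 = 6^16 × 6^4 × 6^2 × 6^1 ≡ 49 × 23 × 36 × 6 (mod 67).
Accumulate the product:
49 × 23 = 1127 ≡ 55
55 × 36 = 1980 ≡ 37
37 × 6 = 222 ≡ 21

21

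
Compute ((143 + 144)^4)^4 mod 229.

81

143 + 144 = 287 ≡ 58 (mod 229)
(58)^4 ≡ 3 (mod 229)
(3)^4 ≡ 81 (mod 229)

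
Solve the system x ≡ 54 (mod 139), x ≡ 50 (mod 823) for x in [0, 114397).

103748

139⁻¹ mod 823: 139·225 ≡ 1 (mod 823), so 139⁻¹ ≡ 225.
x = 54 + 139·((50 − 54)·225 mod 823) = 54 + 139·746 = 103748.
Check: 103748 mod 139 = 54, 103748 mod 823 = 50. ✓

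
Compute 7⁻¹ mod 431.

308

Run the extended Euclidean algorithm:
431 = 61×7 + 4
7 = 1×4 + 3
4 = 1×3 + 1
3 = 3×1 + 0
gcd(7, 431) = 1, so the inverse exists.
Back-substitute for 1:
1 = 1×4 − 1×3
  = −1×7 + 2×4
  = 2×431 − 123×7
So 7⁻¹ ≡ −123 ≡ 308 (mod 431).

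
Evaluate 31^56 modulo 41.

By square-and-multiply:
56 in binary is 111000, i.e. 56 = 32 + 16 + 8.
31^1 ≡ 31 (mod 41)
31^2 ≡ 31^2 = 961 ≡ 18 (mod 41)
31^4 ≡ 18^2 = 324 ≡ 37 (mod 41)
31^8 ≡ 37^2 = 1369 ≡ 16 (mod 41)
31^16 ≡ 16^2 = 256 ≡ 10 (mod 41)
31^32 ≡ 10^2 = 100 ≡ 18 (mod 41)
31^56 = 31^32 * 31^16 * 31^8 ≡ 18 * 10 * 16 (mod 41).
Accumulate the product:
18 * 10 = 180 ≡ 16
16 * 16 = 256 ≡ 10

10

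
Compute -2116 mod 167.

55

-2116 = -13×167 + 55, so -2116 ≡ 55 (mod 167).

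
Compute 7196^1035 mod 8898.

2678

Compute successive squares:
1035 in binary is 10000001011, i.e. 1035 = 1024 + 8 + 2 + 1.
7196^1 ≡ 7196 (mod 8898)
7196^2 ≡ 7196^2 = 51782416 ≡ 4954 (mod 8898)
7196^4 ≡ 4954^2 = 24542116 ≡ 1432 (mod 8898)
7196^8 ≡ 1432^2 = 2050624 ≡ 4084 (mod 8898)
7196^16 ≡ 4084^2 = 16679056 ≡ 4204 (mod 8898)
7196^32 ≡ 4204^2 = 17673616 ≡ 2188 (mod 8898)
7196^64 ≡ 2188^2 = 4787344 ≡ 220 (mod 8898)
7196^128 ≡ 220^2 = 48400 ≡ 3910 (mod 8898)
7196^256 ≡ 3910^2 = 15288100 ≡ 1336 (mod 8898)
7196^512 ≡ 1336^2 = 1784896 ≡ 5296 (mod 8898)
7196^1024 ≡ 5296^2 = 28047616 ≡ 1120 (mod 8898)
7196^1035 = 7196^1024 * 7196^8 * 7196^2 * 7196^1 ≡ 1120 * 4084 * 4954 * 7196 (mod 8898).
Accumulate the product:
1120 * 4084 = 4574080 ≡ 508
508 * 4954 = 2516632 ≡ 7396
7396 * 7196 = 53221616 ≡ 2678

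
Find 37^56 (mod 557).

By square-and-multiply:
37^1 ≡ 37 (mod 557)
37^2 ≡ 37^2 = 1369 ≡ 255 (mod 557)
37^4 ≡ 255^2 = 65025 ≡ 413 (mod 557)
37^8 ≡ 413^2 = 170569 ≡ 127 (mod 557)
37^16 ≡ 127^2 = 16129 ≡ 533 (mod 557)
37^32 ≡ 533^2 = 284089 ≡ 19 (mod 557)
37^56 = 37^32 · 37^16 · 37^8 ≡ 19 · 533 · 127 (mod 557).
Accumulate the product:
19 · 533 = 10127 ≡ 101
101 · 127 = 12827 ≡ 16

16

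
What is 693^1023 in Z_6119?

5832

1023 in binary is 1111111111, i.e. 1023 = 512 + 256 + 128 + 64 + 32 + 16 + 8 + 4 + 2 + 1.
693^1 ≡ 693 (mod 6119)
693^2 ≡ 693^2 = 480249 ≡ 2967 (mod 6119)
693^4 ≡ 2967^2 = 8803089 ≡ 3967 (mod 6119)
693^8 ≡ 3967^2 = 15737089 ≡ 5140 (mod 6119)
693^16 ≡ 5140^2 = 26419600 ≡ 3877 (mod 6119)
693^32 ≡ 3877^2 = 15031129 ≡ 2865 (mod 6119)
693^64 ≡ 2865^2 = 8208225 ≡ 2646 (mod 6119)
693^128 ≡ 2646^2 = 7001316 ≡ 1180 (mod 6119)
693^256 ≡ 1180^2 = 1392400 ≡ 3387 (mod 6119)
693^512 ≡ 3387^2 = 11471769 ≡ 4763 (mod 6119)
693^1023 = 693^512 * 693^256 * 693^128 * 693^64 * 693^32 * 693^16 * 693^8 * 693^4 * 693^2 * 693^1 ≡ 4763 * 3387 * 1180 * 2646 * 2865 * 3877 * 5140 * 3967 * 2967 * 693 (mod 6119).
Accumulate the product:
4763 * 3387 = 16132281 ≡ 2597
2597 * 1180 = 3064460 ≡ 4960
4960 * 2646 = 13124160 ≡ 5024
5024 * 2865 = 14393760 ≡ 1872
1872 * 3877 = 7257744 ≡ 610
610 * 5140 = 3135400 ≡ 2472
2472 * 3967 = 9806424 ≡ 3786
3786 * 2967 = 11233062 ≡ 4697
4697 * 693 = 3255021 ≡ 5832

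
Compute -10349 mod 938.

907

-10349 = -12*938 + 907, so -10349 ≡ 907 (mod 938).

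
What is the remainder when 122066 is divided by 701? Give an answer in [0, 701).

122066 = 174*701 + 92, so 122066 ≡ 92 (mod 701).

92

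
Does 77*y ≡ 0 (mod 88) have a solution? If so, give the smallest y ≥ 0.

gcd(77, 88) = 11, and 11 | 0, so solutions exist.
Divide through by 11: 7*y ≡ 0 (mod 8).
7⁻¹ ≡ 7 (mod 8).
y ≡ 7*0 ≡ 0 (mod 8).
The smallest non-negative solution is y = 0.

0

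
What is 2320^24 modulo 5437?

3068

Using repeated squaring:
2320^1 ≡ 2320 (mod 5437)
2320^2 ≡ 2320^2 = 5382400 ≡ 5207 (mod 5437)
2320^4 ≡ 5207^2 = 27112849 ≡ 3967 (mod 5437)
2320^8 ≡ 3967^2 = 15737089 ≡ 2411 (mod 5437)
2320^16 ≡ 2411^2 = 5812921 ≡ 768 (mod 5437)
2320^24 = 2320^16 * 2320^8 ≡ 768 * 2411 (mod 5437).
768 * 2411 = 1851648 ≡ 3068 (mod 5437).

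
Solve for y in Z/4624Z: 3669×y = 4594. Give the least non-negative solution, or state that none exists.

gcd(3669, 4624) = 1, so a unique solution mod 4624 exists.
3669⁻¹ ≡ 1133 (mod 4624).
y ≡ 1133×4594 ≡ 3002 (mod 4624).

3002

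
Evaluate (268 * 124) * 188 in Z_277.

268 * 124 = 33232 ≡ 269 (mod 277)
269 * 188 = 50572 ≡ 158 (mod 277)

158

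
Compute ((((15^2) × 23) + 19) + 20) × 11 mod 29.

(15)^2 ≡ 22 (mod 29)
22 × 23 = 506 ≡ 13 (mod 29)
13 + 19 = 32 ≡ 3 (mod 29)
3 + 20 = 23
23 × 11 = 253 ≡ 21 (mod 29)

21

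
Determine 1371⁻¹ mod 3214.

3214 = 2·1371 + 472
1371 = 2·472 + 427
472 = 1·427 + 45
427 = 9·45 + 22
45 = 2·22 + 1
22 = 22·1 + 0
gcd(1371, 3214) = 1, so the inverse exists.
Back-substitute for 1:
1 = 1·45 − 2·22
  = −2·427 + 19·45
  = 19·472 − 21·427
  = −21·1371 + 61·472
  = 61·3214 − 143·1371
So 1371⁻¹ ≡ −143 ≡ 3071 (mod 3214).

3071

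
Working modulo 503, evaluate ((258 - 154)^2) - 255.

258 - 154 = 104
(104)^2 ≡ 253 (mod 503)
253 - 255 = -2 ≡ 501 (mod 503)

501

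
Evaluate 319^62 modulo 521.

Compute successive squares:
319^1 ≡ 319 (mod 521)
319^2 ≡ 319^2 = 101761 ≡ 166 (mod 521)
319^4 ≡ 166^2 = 27556 ≡ 464 (mod 521)
319^8 ≡ 464^2 = 215296 ≡ 123 (mod 521)
319^16 ≡ 123^2 = 15129 ≡ 20 (mod 521)
319^32 ≡ 20^2 = 400 (mod 521)
319^62 = 319^32 · 319^16 · 319^8 · 319^4 · 319^2 ≡ 400 · 20 · 123 · 464 · 166 (mod 521).
Accumulate the product:
400 · 20 = 8000 ≡ 185
185 · 123 = 22755 ≡ 352
352 · 464 = 163328 ≡ 255
255 · 166 = 42330 ≡ 129

129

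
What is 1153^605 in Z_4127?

Compute successive squares:
1153^1 ≡ 1153 (mod 4127)
1153^2 ≡ 1153^2 = 1329409 ≡ 515 (mod 4127)
1153^4 ≡ 515^2 = 265225 ≡ 1097 (mod 4127)
1153^8 ≡ 1097^2 = 1203409 ≡ 2452 (mod 4127)
1153^16 ≡ 2452^2 = 6012304 ≡ 3392 (mod 4127)
1153^32 ≡ 3392^2 = 11505664 ≡ 3715 (mod 4127)
1153^64 ≡ 3715^2 = 13801225 ≡ 537 (mod 4127)
1153^128 ≡ 537^2 = 288369 ≡ 3606 (mod 4127)
1153^256 ≡ 3606^2 = 13003236 ≡ 3186 (mod 4127)
1153^512 ≡ 3186^2 = 10150596 ≡ 2303 (mod 4127)
1153^605 = 1153^512 · 1153^64 · 1153^16 · 1153^8 · 1153^4 · 1153^1 ≡ 2303 · 537 · 3392 · 2452 · 1097 · 1153 (mod 4127).
Accumulate the product:
2303 · 537 = 1236711 ≡ 2738
2738 · 3392 = 9287296 ≡ 1546
1546 · 2452 = 3790792 ≡ 2206
2206 · 1097 = 2419982 ≡ 1560
1560 · 1153 = 1798680 ≡ 3435

3435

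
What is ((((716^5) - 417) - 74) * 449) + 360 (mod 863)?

(716)^5 ≡ 79 (mod 863)
79 - 417 = -338 ≡ 525 (mod 863)
525 - 74 = 451
451 * 449 = 202499 ≡ 557 (mod 863)
557 + 360 = 917 ≡ 54 (mod 863)

54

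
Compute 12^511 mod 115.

511 in binary is 111111111, i.e. 511 = 256 + 128 + 64 + 32 + 16 + 8 + 4 + 2 + 1.
12^1 ≡ 12 (mod 115)
12^2 ≡ 12^2 = 144 ≡ 29 (mod 115)
12^4 ≡ 29^2 = 841 ≡ 36 (mod 115)
12^8 ≡ 36^2 = 1296 ≡ 31 (mod 115)
12^16 ≡ 31^2 = 961 ≡ 41 (mod 115)
12^32 ≡ 41^2 = 1681 ≡ 71 (mod 115)
12^64 ≡ 71^2 = 5041 ≡ 96 (mod 115)
12^128 ≡ 96^2 = 9216 ≡ 16 (mod 115)
12^256 ≡ 16^2 = 256 ≡ 26 (mod 115)
12^511 = 12^256 * 12^128 * 12^64 * 12^32 * 12^16 * 12^8 * 12^4 * 12^2 * 12^1 ≡ 26 * 16 * 96 * 71 * 41 * 31 * 36 * 29 * 12 (mod 115).
Accumulate the product:
26 * 16 = 416 ≡ 71
71 * 96 = 6816 ≡ 31
31 * 71 = 2201 ≡ 16
16 * 41 = 656 ≡ 81
81 * 31 = 2511 ≡ 96
96 * 36 = 3456 ≡ 6
6 * 29 = 174 ≡ 59
59 * 12 = 708 ≡ 18

18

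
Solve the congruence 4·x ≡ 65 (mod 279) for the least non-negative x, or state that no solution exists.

86

gcd(4, 279) = 1, so a unique solution mod 279 exists.
4⁻¹ ≡ 70 (mod 279).
x ≡ 70·65 ≡ 86 (mod 279).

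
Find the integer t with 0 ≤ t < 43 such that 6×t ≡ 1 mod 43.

Apply the Euclidean algorithm and back-substitute:
43 = 7·6 + 1
6 = 6·1 + 0
gcd(6, 43) = 1, so the inverse exists.
Bézout: 1 = 1·43 − 7·6.
So 6⁻¹ ≡ −7 ≡ 36 (mod 43).

36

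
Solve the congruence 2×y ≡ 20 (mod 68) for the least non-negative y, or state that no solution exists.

10

gcd(2, 68) = 2, and 2 | 20, so solutions exist.
Divide through by 2: 1×y ≡ 10 (mod 34).
1⁻¹ ≡ 1 (mod 34).
y ≡ 1×10 ≡ 10 (mod 34).
The smallest non-negative solution is y = 10.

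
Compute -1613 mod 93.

61

-1613 = -18×93 + 61, so -1613 ≡ 61 (mod 93).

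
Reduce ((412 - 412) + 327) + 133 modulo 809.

460

412 - 412 = 0
0 + 327 = 327
327 + 133 = 460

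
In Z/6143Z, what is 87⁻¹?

6143 = 70×87 + 53
87 = 1×53 + 34
53 = 1×34 + 19
34 = 1×19 + 15
19 = 1×15 + 4
15 = 3×4 + 3
4 = 1×3 + 1
3 = 3×1 + 0
gcd(87, 6143) = 1, so the inverse exists.
Back-substitute for 1:
1 = 1×4 − 1×3
  = −1×15 + 4×4
  = 4×19 − 5×15
  = −5×34 + 9×19
  = 9×53 − 14×34
  = −14×87 + 23×53
  = 23×6143 − 1624×87
So 87⁻¹ ≡ −1624 ≡ 4519 (mod 6143).

4519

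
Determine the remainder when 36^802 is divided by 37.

Using repeated squaring:
36^1 ≡ 36 (mod 37)
36^2 ≡ 36^2 = 1296 ≡ 1 (mod 37)
36^4 ≡ 1^2 = 1 (mod 37)
36^8 ≡ 1^2 = 1 (mod 37)
36^16 ≡ 1^2 = 1 (mod 37)
36^32 ≡ 1^2 = 1 (mod 37)
36^64 ≡ 1^2 = 1 (mod 37)
36^128 ≡ 1^2 = 1 (mod 37)
36^256 ≡ 1^2 = 1 (mod 37)
36^512 ≡ 1^2 = 1 (mod 37)
36^802 = 36^512 × 36^256 × 36^32 × 36^2 ≡ 1 × 1 × 1 × 1 (mod 37).
Accumulate the product:
1 × 1 = 1
1 × 1 = 1
1 × 1 = 1

1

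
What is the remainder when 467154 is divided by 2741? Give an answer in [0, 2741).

1184

467154 = 170×2741 + 1184, so 467154 ≡ 1184 (mod 2741).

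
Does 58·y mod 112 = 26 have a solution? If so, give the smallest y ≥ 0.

41

gcd(58, 112) = 2, and 2 | 26, so solutions exist.
Divide through by 2: 29·y mod 56 = 13.
29⁻¹ ≡ 29 (mod 56).
y ≡ 29·13 ≡ 41 (mod 56).
The smallest non-negative solution is y = 41.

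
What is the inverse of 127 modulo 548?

548 = 4*127 + 40
127 = 3*40 + 7
40 = 5*7 + 5
7 = 1*5 + 2
5 = 2*2 + 1
2 = 2*1 + 0
gcd(127, 548) = 1, so the inverse exists.
Back-substitute for 1:
1 = 1*5 − 2*2
  = −2*7 + 3*5
  = 3*40 − 17*7
  = −17*127 + 54*40
  = 54*548 − 233*127
So 127⁻¹ ≡ −233 ≡ 315 (mod 548).

315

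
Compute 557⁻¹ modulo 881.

242

881 = 1*557 + 324
557 = 1*324 + 233
324 = 1*233 + 91
233 = 2*91 + 51
91 = 1*51 + 40
51 = 1*40 + 11
40 = 3*11 + 7
11 = 1*7 + 4
7 = 1*4 + 3
4 = 1*3 + 1
3 = 3*1 + 0
gcd(557, 881) = 1, so the inverse exists.
Bézout: 1 = −153*881 + 242*557.
So 557⁻¹ ≡ 242 (mod 881).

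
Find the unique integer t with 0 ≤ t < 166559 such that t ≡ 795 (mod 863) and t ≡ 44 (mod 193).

863⁻¹ mod 193: 863*70 ≡ 1 (mod 193), so 863⁻¹ ≡ 70.
t = 795 + 863*((44 − 795)*70 mod 193) = 795 + 863*119 = 103492.

103492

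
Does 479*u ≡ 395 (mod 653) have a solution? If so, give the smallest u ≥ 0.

24

gcd(479, 653) = 1, so a unique solution mod 653 exists.
479⁻¹ ≡ 334 (mod 653).
u ≡ 334*395 ≡ 24 (mod 653).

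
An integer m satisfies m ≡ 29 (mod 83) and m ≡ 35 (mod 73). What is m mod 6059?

83⁻¹ mod 73: 83×22 ≡ 1 (mod 73), so 83⁻¹ ≡ 22.
m = 29 + 83×((35 − 29)×22 mod 73) = 29 + 83×59 = 4926.

4926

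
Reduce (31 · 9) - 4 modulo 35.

31 · 9 = 279 ≡ 34 (mod 35)
34 - 4 = 30

30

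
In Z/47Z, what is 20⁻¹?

40

Run the extended Euclidean algorithm:
47 = 2×20 + 7
20 = 2×7 + 6
7 = 1×6 + 1
6 = 6×1 + 0
gcd(20, 47) = 1, so the inverse exists.
Bézout: 1 = 3×47 − 7×20.
So 20⁻¹ ≡ −7 ≡ 40 (mod 47).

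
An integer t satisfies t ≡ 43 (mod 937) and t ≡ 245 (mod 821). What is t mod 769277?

280206

937⁻¹ mod 821: 937×729 ≡ 1 (mod 821), so 937⁻¹ ≡ 729.
t = 43 + 937×((245 − 43)×729 mod 821) = 43 + 937×299 = 280206.
Check: 280206 mod 937 = 43, 280206 mod 821 = 245. ✓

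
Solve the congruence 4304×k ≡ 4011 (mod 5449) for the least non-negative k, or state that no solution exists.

gcd(4304, 5449) = 1, so a unique solution mod 5449 exists.
4304⁻¹ ≡ 1994 (mod 5449).
k ≡ 1994×4011 ≡ 4251 (mod 5449).

4251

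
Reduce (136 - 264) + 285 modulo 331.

157

136 - 264 = -128 ≡ 203 (mod 331)
203 + 285 = 488 ≡ 157 (mod 331)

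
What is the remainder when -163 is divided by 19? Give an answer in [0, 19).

8

-163 = -9×19 + 8, so -163 ≡ 8 (mod 19).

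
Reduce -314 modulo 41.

-314 = -8*41 + 14, so -314 ≡ 14 (mod 41).

14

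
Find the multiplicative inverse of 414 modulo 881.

881 = 2*414 + 53
414 = 7*53 + 43
53 = 1*43 + 10
43 = 4*10 + 3
10 = 3*3 + 1
3 = 3*1 + 0
gcd(414, 881) = 1, so the inverse exists.
Bézout: 1 = 125*881 − 266*414.
So 414⁻¹ ≡ −266 ≡ 615 (mod 881).

615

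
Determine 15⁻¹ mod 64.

47

Run the extended Euclidean algorithm:
64 = 4*15 + 4
15 = 3*4 + 3
4 = 1*3 + 1
3 = 3*1 + 0
gcd(15, 64) = 1, so the inverse exists.
Back-substitute for 1:
1 = 1*4 − 1*3
  = −1*15 + 4*4
  = 4*64 − 17*15
So 15⁻¹ ≡ −17 ≡ 47 (mod 64).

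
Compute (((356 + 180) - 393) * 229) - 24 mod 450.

356 + 180 = 536 ≡ 86 (mod 450)
86 - 393 = -307 ≡ 143 (mod 450)
143 * 229 = 32747 ≡ 347 (mod 450)
347 - 24 = 323

323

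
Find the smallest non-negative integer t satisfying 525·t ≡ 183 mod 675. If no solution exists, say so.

no solution

gcd(525, 675) = 75, and 75 does not divide 183.
So the congruence has no solution.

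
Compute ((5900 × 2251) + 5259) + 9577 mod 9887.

5900 × 2251 = 13280900 ≡ 2659 (mod 9887)
2659 + 5259 = 7918
7918 + 9577 = 17495 ≡ 7608 (mod 9887)

7608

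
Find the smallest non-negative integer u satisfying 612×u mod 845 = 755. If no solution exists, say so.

gcd(612, 845) = 1, so a unique solution mod 845 exists.
612⁻¹ ≡ 573 (mod 845).
u ≡ 573×755 ≡ 820 (mod 845).

820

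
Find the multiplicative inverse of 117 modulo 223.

223 = 1×117 + 106
117 = 1×106 + 11
106 = 9×11 + 7
11 = 1×7 + 4
7 = 1×4 + 3
4 = 1×3 + 1
3 = 3×1 + 0
gcd(117, 223) = 1, so the inverse exists.
Back-substitute for 1:
1 = 1×4 − 1×3
  = −1×7 + 2×4
  = 2×11 − 3×7
  = −3×106 + 29×11
  = 29×117 − 32×106
  = −32×223 + 61×117
So 117⁻¹ ≡ 61 (mod 223).

61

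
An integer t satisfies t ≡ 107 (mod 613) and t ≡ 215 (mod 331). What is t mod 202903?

164391

613⁻¹ mod 331: 613·27 ≡ 1 (mod 331), so 613⁻¹ ≡ 27.
t = 107 + 613·((215 − 107)·27 mod 331) = 107 + 613·268 = 164391.
Check: 164391 mod 613 = 107, 164391 mod 331 = 215. ✓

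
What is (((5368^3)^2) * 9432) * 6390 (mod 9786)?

4470

(5368)^3 ≡ 496 (mod 9786)
(496)^2 ≡ 1366 (mod 9786)
1366 * 9432 = 12884112 ≡ 5736 (mod 9786)
5736 * 6390 = 36653040 ≡ 4470 (mod 9786)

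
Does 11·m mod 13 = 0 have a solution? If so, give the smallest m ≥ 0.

gcd(11, 13) = 1, so a unique solution mod 13 exists.
11⁻¹ ≡ 6 (mod 13).
m ≡ 6·0 ≡ 0 (mod 13).

0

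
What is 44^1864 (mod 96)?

Using repeated squaring:
44^1 ≡ 44 (mod 96)
44^2 ≡ 44^2 = 1936 ≡ 16 (mod 96)
44^4 ≡ 16^2 = 256 ≡ 64 (mod 96)
44^8 ≡ 64^2 = 4096 ≡ 64 (mod 96)
44^16 ≡ 64^2 = 4096 ≡ 64 (mod 96)
44^32 ≡ 64^2 = 4096 ≡ 64 (mod 96)
44^64 ≡ 64^2 = 4096 ≡ 64 (mod 96)
44^128 ≡ 64^2 = 4096 ≡ 64 (mod 96)
44^256 ≡ 64^2 = 4096 ≡ 64 (mod 96)
44^512 ≡ 64^2 = 4096 ≡ 64 (mod 96)
44^1024 ≡ 64^2 = 4096 ≡ 64 (mod 96)
44^1864 = 44^1024 · 44^512 · 44^256 · 44^64 · 44^8 ≡ 64 · 64 · 64 · 64 · 64 (mod 96).
Accumulate the product:
64 · 64 = 4096 ≡ 64
64 · 64 = 4096 ≡ 64
64 · 64 = 4096 ≡ 64
64 · 64 = 4096 ≡ 64

64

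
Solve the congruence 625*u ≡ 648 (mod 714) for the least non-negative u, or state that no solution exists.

450

gcd(625, 714) = 1, so a unique solution mod 714 exists.
625⁻¹ ≡ 361 (mod 714).
u ≡ 361*648 ≡ 450 (mod 714).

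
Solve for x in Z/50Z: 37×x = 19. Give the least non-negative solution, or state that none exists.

37

gcd(37, 50) = 1, so a unique solution mod 50 exists.
37⁻¹ ≡ 23 (mod 50).
x ≡ 23×19 ≡ 37 (mod 50).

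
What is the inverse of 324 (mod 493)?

35

493 = 1·324 + 169
324 = 1·169 + 155
169 = 1·155 + 14
155 = 11·14 + 1
14 = 14·1 + 0
gcd(324, 493) = 1, so the inverse exists.
Bézout: 1 = −23·493 + 35·324.
So 324⁻¹ ≡ 35 (mod 493).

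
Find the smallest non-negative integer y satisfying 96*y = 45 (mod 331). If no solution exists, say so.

gcd(96, 331) = 1, so a unique solution mod 331 exists.
96⁻¹ ≡ 100 (mod 331).
y ≡ 100*45 ≡ 197 (mod 331).

197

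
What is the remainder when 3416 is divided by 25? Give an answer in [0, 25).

16

3416 = 136·25 + 16, so 3416 ≡ 16 (mod 25).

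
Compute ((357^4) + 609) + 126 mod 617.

(357)^4 ≡ 94 (mod 617)
94 + 609 = 703 ≡ 86 (mod 617)
86 + 126 = 212

212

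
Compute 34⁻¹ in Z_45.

Run the extended Euclidean algorithm:
45 = 1·34 + 11
34 = 3·11 + 1
11 = 11·1 + 0
gcd(34, 45) = 1, so the inverse exists.
Back-substitute for 1:
1 = 1·34 − 3·11
  = −3·45 + 4·34
So 34⁻¹ ≡ 4 (mod 45).

4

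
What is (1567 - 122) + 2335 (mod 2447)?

1567 - 122 = 1445
1445 + 2335 = 3780 ≡ 1333 (mod 2447)

1333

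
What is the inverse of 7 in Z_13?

2

Apply the Euclidean algorithm and back-substitute:
13 = 1·7 + 6
7 = 1·6 + 1
6 = 6·1 + 0
gcd(7, 13) = 1, so the inverse exists.
Bézout: 1 = −1·13 + 2·7.
So 7⁻¹ ≡ 2 (mod 13).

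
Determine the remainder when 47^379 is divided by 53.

By square-and-multiply:
47^1 ≡ 47 (mod 53)
47^2 ≡ 47^2 = 2209 ≡ 36 (mod 53)
47^4 ≡ 36^2 = 1296 ≡ 24 (mod 53)
47^8 ≡ 24^2 = 576 ≡ 46 (mod 53)
47^16 ≡ 46^2 = 2116 ≡ 49 (mod 53)
47^32 ≡ 49^2 = 2401 ≡ 16 (mod 53)
47^64 ≡ 16^2 = 256 ≡ 44 (mod 53)
47^128 ≡ 44^2 = 1936 ≡ 28 (mod 53)
47^256 ≡ 28^2 = 784 ≡ 42 (mod 53)
47^379 = 47^256 * 47^64 * 47^32 * 47^16 * 47^8 * 47^2 * 47^1 ≡ 42 * 44 * 16 * 49 * 46 * 36 * 47 (mod 53).
Accumulate the product:
42 * 44 = 1848 ≡ 46
46 * 16 = 736 ≡ 47
47 * 49 = 2303 ≡ 24
24 * 46 = 1104 ≡ 44
44 * 36 = 1584 ≡ 47
47 * 47 = 2209 ≡ 36

36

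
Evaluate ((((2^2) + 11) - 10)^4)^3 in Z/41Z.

(2)^2 ≡ 4 (mod 41)
4 + 11 = 15
15 - 10 = 5
(5)^4 ≡ 10 (mod 41)
(10)^3 ≡ 16 (mod 41)

16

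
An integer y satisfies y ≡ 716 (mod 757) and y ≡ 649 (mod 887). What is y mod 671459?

757⁻¹ mod 887: 757×771 ≡ 1 (mod 887), so 757⁻¹ ≡ 771.
y = 716 + 757×((649 − 716)×771 mod 887) = 716 + 757×676 = 512448.
Check: 512448 mod 757 = 716, 512448 mod 887 = 649. ✓

512448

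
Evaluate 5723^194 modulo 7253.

5424

Using repeated squaring:
194 in binary is 11000010, i.e. 194 = 128 + 64 + 2.
5723^1 ≡ 5723 (mod 7253)
5723^2 ≡ 5723^2 = 32752729 ≡ 5434 (mod 7253)
5723^4 ≡ 5434^2 = 29528356 ≡ 1393 (mod 7253)
5723^8 ≡ 1393^2 = 1940449 ≡ 3898 (mod 7253)
5723^16 ≡ 3898^2 = 15194404 ≡ 6622 (mod 7253)
5723^32 ≡ 6622^2 = 43850884 ≡ 6499 (mod 7253)
5723^64 ≡ 6499^2 = 42237001 ≡ 2782 (mod 7253)
5723^128 ≡ 2782^2 = 7739524 ≡ 573 (mod 7253)
5723^194 = 5723^128 · 5723^64 · 5723^2 ≡ 573 · 2782 · 5434 (mod 7253).
Accumulate the product:
573 · 2782 = 1594086 ≡ 5679
5679 · 5434 = 30859686 ≡ 5424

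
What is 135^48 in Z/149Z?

104

Compute successive squares:
48 in binary is 110000, i.e. 48 = 32 + 16.
135^1 ≡ 135 (mod 149)
135^2 ≡ 135^2 = 18225 ≡ 47 (mod 149)
135^4 ≡ 47^2 = 2209 ≡ 123 (mod 149)
135^8 ≡ 123^2 = 15129 ≡ 80 (mod 149)
135^16 ≡ 80^2 = 6400 ≡ 142 (mod 149)
135^32 ≡ 142^2 = 20164 ≡ 49 (mod 149)
135^48 = 135^32 · 135^16 ≡ 49 · 142 (mod 149).
49 · 142 = 6958 ≡ 104 (mod 149).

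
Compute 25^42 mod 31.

By square-and-multiply:
25^1 ≡ 25 (mod 31)
25^2 ≡ 25^2 = 625 ≡ 5 (mod 31)
25^4 ≡ 5^2 = 25 (mod 31)
25^8 ≡ 25^2 = 625 ≡ 5 (mod 31)
25^16 ≡ 5^2 = 25 (mod 31)
25^32 ≡ 25^2 = 625 ≡ 5 (mod 31)
25^42 = 25^32 * 25^8 * 25^2 ≡ 5 * 5 * 5 (mod 31).
Accumulate the product:
5 * 5 = 25
25 * 5 = 125 ≡ 1

1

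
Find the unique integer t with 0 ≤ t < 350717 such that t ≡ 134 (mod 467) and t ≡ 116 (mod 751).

299014

467⁻¹ mod 751: 467·632 ≡ 1 (mod 751), so 467⁻¹ ≡ 632.
t = 134 + 467·((116 − 134)·632 mod 751) = 134 + 467·640 = 299014.
Check: 299014 mod 467 = 134, 299014 mod 751 = 116. ✓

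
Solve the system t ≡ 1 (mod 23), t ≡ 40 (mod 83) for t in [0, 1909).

23⁻¹ mod 83: 23×65 ≡ 1 (mod 83), so 23⁻¹ ≡ 65.
t = 1 + 23×((40 − 1)×65 mod 83) = 1 + 23×45 = 1036.
Check: 1036 mod 23 = 1, 1036 mod 83 = 40. ✓

1036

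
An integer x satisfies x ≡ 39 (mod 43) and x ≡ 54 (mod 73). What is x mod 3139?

43⁻¹ mod 73: 43*17 ≡ 1 (mod 73), so 43⁻¹ ≡ 17.
x = 39 + 43*((54 − 39)*17 mod 73) = 39 + 43*36 = 1587.
Check: 1587 mod 43 = 39, 1587 mod 73 = 54. ✓

1587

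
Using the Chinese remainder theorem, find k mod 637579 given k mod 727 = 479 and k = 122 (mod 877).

40464

727⁻¹ mod 877: 727*76 ≡ 1 (mod 877), so 727⁻¹ ≡ 76.
k = 479 + 727*((122 − 479)*76 mod 877) = 479 + 727*55 = 40464.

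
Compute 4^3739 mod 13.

4^1 ≡ 4 (mod 13)
4^2 ≡ 4^2 = 16 ≡ 3 (mod 13)
4^4 ≡ 3^2 = 9 (mod 13)
4^8 ≡ 9^2 = 81 ≡ 3 (mod 13)
4^16 ≡ 3^2 = 9 (mod 13)
4^32 ≡ 9^2 = 81 ≡ 3 (mod 13)
4^64 ≡ 3^2 = 9 (mod 13)
4^128 ≡ 9^2 = 81 ≡ 3 (mod 13)
4^256 ≡ 3^2 = 9 (mod 13)
4^512 ≡ 9^2 = 81 ≡ 3 (mod 13)
4^1024 ≡ 3^2 = 9 (mod 13)
4^2048 ≡ 9^2 = 81 ≡ 3 (mod 13)
4^3739 = 4^2048 * 4^1024 * 4^512 * 4^128 * 4^16 * 4^8 * 4^2 * 4^1 ≡ 3 * 9 * 3 * 3 * 9 * 3 * 3 * 4 (mod 13).
Accumulate the product:
3 * 9 = 27 ≡ 1
1 * 3 = 3
3 * 3 = 9
9 * 9 = 81 ≡ 3
3 * 3 = 9
9 * 3 = 27 ≡ 1
1 * 4 = 4

4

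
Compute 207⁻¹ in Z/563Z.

68

563 = 2×207 + 149
207 = 1×149 + 58
149 = 2×58 + 33
58 = 1×33 + 25
33 = 1×25 + 8
25 = 3×8 + 1
8 = 8×1 + 0
gcd(207, 563) = 1, so the inverse exists.
Back-substitute for 1:
1 = 1×25 − 3×8
  = −3×33 + 4×25
  = 4×58 − 7×33
  = −7×149 + 18×58
  = 18×207 − 25×149
  = −25×563 + 68×207
So 207⁻¹ ≡ 68 (mod 563).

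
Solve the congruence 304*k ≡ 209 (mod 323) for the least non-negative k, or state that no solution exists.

6

gcd(304, 323) = 19, and 19 | 209, so solutions exist.
Divide through by 19: 16*k mod 17 = 11.
16⁻¹ ≡ 16 (mod 17).
k ≡ 16*11 ≡ 6 (mod 17).
The smallest non-negative solution is k = 6.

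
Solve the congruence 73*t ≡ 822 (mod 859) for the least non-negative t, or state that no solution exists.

176

gcd(73, 859) = 1, so a unique solution mod 859 exists.
73⁻¹ ≡ 506 (mod 859).
t ≡ 506*822 ≡ 176 (mod 859).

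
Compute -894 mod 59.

50

-894 = -16×59 + 50, so -894 ≡ 50 (mod 59).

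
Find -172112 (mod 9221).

3087

-172112 = -19×9221 + 3087, so -172112 ≡ 3087 (mod 9221).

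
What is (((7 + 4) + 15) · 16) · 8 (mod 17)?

13

7 + 4 = 11
11 + 15 = 26 ≡ 9 (mod 17)
9 · 16 = 144 ≡ 8 (mod 17)
8 · 8 = 64 ≡ 13 (mod 17)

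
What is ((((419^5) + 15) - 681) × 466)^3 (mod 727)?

(419)^5 ≡ 556 (mod 727)
556 + 15 = 571
571 - 681 = -110 ≡ 617 (mod 727)
617 × 466 = 287522 ≡ 357 (mod 727)
(357)^3 ≡ 725 (mod 727)

725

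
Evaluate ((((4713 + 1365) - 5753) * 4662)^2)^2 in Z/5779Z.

4713 + 1365 = 6078 ≡ 299 (mod 5779)
299 - 5753 = -5454 ≡ 325 (mod 5779)
325 * 4662 = 1515150 ≡ 1052 (mod 5779)
(1052)^2 ≡ 2915 (mod 5779)
(2915)^2 ≡ 2095 (mod 5779)

2095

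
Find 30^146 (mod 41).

By square-and-multiply:
146 in binary is 10010010, i.e. 146 = 128 + 16 + 2.
30^1 ≡ 30 (mod 41)
30^2 ≡ 30^2 = 900 ≡ 39 (mod 41)
30^4 ≡ 39^2 = 1521 ≡ 4 (mod 41)
30^8 ≡ 4^2 = 16 (mod 41)
30^16 ≡ 16^2 = 256 ≡ 10 (mod 41)
30^32 ≡ 10^2 = 100 ≡ 18 (mod 41)
30^64 ≡ 18^2 = 324 ≡ 37 (mod 41)
30^128 ≡ 37^2 = 1369 ≡ 16 (mod 41)
30^146 = 30^128 * 30^16 * 30^2 ≡ 16 * 10 * 39 (mod 41).
Accumulate the product:
16 * 10 = 160 ≡ 37
37 * 39 = 1443 ≡ 8

8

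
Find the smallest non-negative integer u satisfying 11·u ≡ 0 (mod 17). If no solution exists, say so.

gcd(11, 17) = 1, so a unique solution mod 17 exists.
11⁻¹ ≡ 14 (mod 17).
u ≡ 14·0 ≡ 0 (mod 17).

0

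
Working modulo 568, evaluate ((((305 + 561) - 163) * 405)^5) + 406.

305 + 561 = 866 ≡ 298 (mod 568)
298 - 163 = 135
135 * 405 = 54675 ≡ 147 (mod 568)
(147)^5 ≡ 427 (mod 568)
427 + 406 = 833 ≡ 265 (mod 568)

265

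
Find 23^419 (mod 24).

23

By square-and-multiply:
23^1 ≡ 23 (mod 24)
23^2 ≡ 23^2 = 529 ≡ 1 (mod 24)
23^4 ≡ 1^2 = 1 (mod 24)
23^8 ≡ 1^2 = 1 (mod 24)
23^16 ≡ 1^2 = 1 (mod 24)
23^32 ≡ 1^2 = 1 (mod 24)
23^64 ≡ 1^2 = 1 (mod 24)
23^128 ≡ 1^2 = 1 (mod 24)
23^256 ≡ 1^2 = 1 (mod 24)
23^419 = 23^256 × 23^128 × 23^32 × 23^2 × 23^1 ≡ 1 × 1 × 1 × 1 × 23 (mod 24).
Accumulate the product:
1 × 1 = 1
1 × 1 = 1
1 × 1 = 1
1 × 23 = 23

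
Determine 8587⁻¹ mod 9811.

Run the extended Euclidean algorithm:
9811 = 1×8587 + 1224
8587 = 7×1224 + 19
1224 = 64×19 + 8
19 = 2×8 + 3
8 = 2×3 + 2
3 = 1×2 + 1
2 = 2×1 + 0
gcd(8587, 9811) = 1, so the inverse exists.
Bézout: 1 = −3164×9811 + 3615×8587.
So 8587⁻¹ ≡ 3615 (mod 9811).

3615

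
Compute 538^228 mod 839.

Compute successive squares:
538^1 ≡ 538 (mod 839)
538^2 ≡ 538^2 = 289444 ≡ 828 (mod 839)
538^4 ≡ 828^2 = 685584 ≡ 121 (mod 839)
538^8 ≡ 121^2 = 14641 ≡ 378 (mod 839)
538^16 ≡ 378^2 = 142884 ≡ 254 (mod 839)
538^32 ≡ 254^2 = 64516 ≡ 752 (mod 839)
538^64 ≡ 752^2 = 565504 ≡ 18 (mod 839)
538^128 ≡ 18^2 = 324 (mod 839)
538^228 = 538^128 * 538^64 * 538^32 * 538^4 ≡ 324 * 18 * 752 * 121 (mod 839).
Accumulate the product:
324 * 18 = 5832 ≡ 798
798 * 752 = 600096 ≡ 211
211 * 121 = 25531 ≡ 361

361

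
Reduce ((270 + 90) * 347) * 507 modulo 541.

270 + 90 = 360
360 * 347 = 124920 ≡ 490 (mod 541)
490 * 507 = 248430 ≡ 111 (mod 541)

111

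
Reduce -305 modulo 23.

17

-305 = -14·23 + 17, so -305 ≡ 17 (mod 23).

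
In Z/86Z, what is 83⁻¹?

86 = 1·83 + 3
83 = 27·3 + 2
3 = 1·2 + 1
2 = 2·1 + 0
gcd(83, 86) = 1, so the inverse exists.
Back-substitute for 1:
1 = 1·3 − 1·2
  = −1·83 + 28·3
  = 28·86 − 29·83
So 83⁻¹ ≡ −29 ≡ 57 (mod 86).

57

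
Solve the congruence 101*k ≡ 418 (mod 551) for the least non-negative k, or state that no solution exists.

266

gcd(101, 551) = 1, so a unique solution mod 551 exists.
101⁻¹ ≡ 491 (mod 551).
k ≡ 491*418 ≡ 266 (mod 551).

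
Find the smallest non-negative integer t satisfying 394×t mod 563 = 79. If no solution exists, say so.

gcd(394, 563) = 1, so a unique solution mod 563 exists.
394⁻¹ ≡ 553 (mod 563).
t ≡ 553×79 ≡ 336 (mod 563).

336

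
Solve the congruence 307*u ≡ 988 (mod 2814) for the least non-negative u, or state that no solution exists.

gcd(307, 2814) = 1, so a unique solution mod 2814 exists.
307⁻¹ ≡ 55 (mod 2814).
u ≡ 55*988 ≡ 874 (mod 2814).

874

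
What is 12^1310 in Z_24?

0

1310 in binary is 10100011110, i.e. 1310 = 1024 + 256 + 16 + 8 + 4 + 2.
12^1 ≡ 12 (mod 24)
12^2 ≡ 12^2 = 144 ≡ 0 (mod 24)
12^4 ≡ 0^2 = 0 (mod 24)
12^8 ≡ 0^2 = 0 (mod 24)
12^16 ≡ 0^2 = 0 (mod 24)
12^32 ≡ 0^2 = 0 (mod 24)
12^64 ≡ 0^2 = 0 (mod 24)
12^128 ≡ 0^2 = 0 (mod 24)
12^256 ≡ 0^2 = 0 (mod 24)
12^512 ≡ 0^2 = 0 (mod 24)
12^1024 ≡ 0^2 = 0 (mod 24)
12^1310 = 12^1024 · 12^256 · 12^16 · 12^8 · 12^4 · 12^2 ≡ 0 · 0 · 0 · 0 · 0 · 0 (mod 24).
Accumulate the product:
0 · 0 = 0
0 · 0 = 0
0 · 0 = 0
0 · 0 = 0
0 · 0 = 0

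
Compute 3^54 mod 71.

58

54 in binary is 110110, i.e. 54 = 32 + 16 + 4 + 2.
3^1 ≡ 3 (mod 71)
3^2 ≡ 3^2 = 9 (mod 71)
3^4 ≡ 9^2 = 81 ≡ 10 (mod 71)
3^8 ≡ 10^2 = 100 ≡ 29 (mod 71)
3^16 ≡ 29^2 = 841 ≡ 60 (mod 71)
3^32 ≡ 60^2 = 3600 ≡ 50 (mod 71)
3^54 = 3^32 · 3^16 · 3^4 · 3^2 ≡ 50 · 60 · 10 · 9 (mod 71).
Accumulate the product:
50 · 60 = 3000 ≡ 18
18 · 10 = 180 ≡ 38
38 · 9 = 342 ≡ 58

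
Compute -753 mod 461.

-753 = -2·461 + 169, so -753 ≡ 169 (mod 461).

169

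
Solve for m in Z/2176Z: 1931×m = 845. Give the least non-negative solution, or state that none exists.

263

gcd(1931, 2176) = 1, so a unique solution mod 2176 exists.
1931⁻¹ ≡ 675 (mod 2176).
m ≡ 675×845 ≡ 263 (mod 2176).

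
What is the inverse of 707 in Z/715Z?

268

715 = 1×707 + 8
707 = 88×8 + 3
8 = 2×3 + 2
3 = 1×2 + 1
2 = 2×1 + 0
gcd(707, 715) = 1, so the inverse exists.
Back-substitute for 1:
1 = 1×3 − 1×2
  = −1×8 + 3×3
  = 3×707 − 265×8
  = −265×715 + 268×707
So 707⁻¹ ≡ 268 (mod 715).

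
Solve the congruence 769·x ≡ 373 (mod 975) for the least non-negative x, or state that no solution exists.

gcd(769, 975) = 1, so a unique solution mod 975 exists.
769⁻¹ ≡ 904 (mod 975).
x ≡ 904·373 ≡ 817 (mod 975).

817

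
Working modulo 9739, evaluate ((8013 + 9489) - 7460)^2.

4158

8013 + 9489 = 17502 ≡ 7763 (mod 9739)
7763 - 7460 = 303
(303)^2 ≡ 4158 (mod 9739)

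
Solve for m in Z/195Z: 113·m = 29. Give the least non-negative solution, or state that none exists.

gcd(113, 195) = 1, so a unique solution mod 195 exists.
113⁻¹ ≡ 107 (mod 195).
m ≡ 107·29 ≡ 178 (mod 195).

178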